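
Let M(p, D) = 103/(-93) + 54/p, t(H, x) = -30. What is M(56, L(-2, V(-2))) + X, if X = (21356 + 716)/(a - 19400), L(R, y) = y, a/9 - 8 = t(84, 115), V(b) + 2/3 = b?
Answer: -32392771/25516596 ≈ -1.2695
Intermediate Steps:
V(b) = -⅔ + b
a = -198 (a = 72 + 9*(-30) = 72 - 270 = -198)
M(p, D) = -103/93 + 54/p (M(p, D) = 103*(-1/93) + 54/p = -103/93 + 54/p)
X = -11036/9799 (X = (21356 + 716)/(-198 - 19400) = 22072/(-19598) = 22072*(-1/19598) = -11036/9799 ≈ -1.1262)
M(56, L(-2, V(-2))) + X = (-103/93 + 54/56) - 11036/9799 = (-103/93 + 54*(1/56)) - 11036/9799 = (-103/93 + 27/28) - 11036/9799 = -373/2604 - 11036/9799 = -32392771/25516596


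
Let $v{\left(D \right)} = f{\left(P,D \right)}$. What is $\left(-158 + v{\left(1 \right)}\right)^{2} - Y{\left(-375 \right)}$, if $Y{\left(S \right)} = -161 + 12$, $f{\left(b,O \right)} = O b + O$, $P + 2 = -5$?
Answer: $27045$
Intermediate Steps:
$P = -7$ ($P = -2 - 5 = -7$)
$f{\left(b,O \right)} = O + O b$
$v{\left(D \right)} = - 6 D$ ($v{\left(D \right)} = D \left(1 - 7\right) = D \left(-6\right) = - 6 D$)
$Y{\left(S \right)} = -149$
$\left(-158 + v{\left(1 \right)}\right)^{2} - Y{\left(-375 \right)} = \left(-158 - 6\right)^{2} - -149 = \left(-158 - 6\right)^{2} + 149 = \left(-164\right)^{2} + 149 = 26896 + 149 = 27045$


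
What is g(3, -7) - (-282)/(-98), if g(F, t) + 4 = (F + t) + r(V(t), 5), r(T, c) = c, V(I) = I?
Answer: -288/49 ≈ -5.8775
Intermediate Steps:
g(F, t) = 1 + F + t (g(F, t) = -4 + ((F + t) + 5) = -4 + (5 + F + t) = 1 + F + t)
g(3, -7) - (-282)/(-98) = (1 + 3 - 7) - (-282)/(-98) = -3 - (-282)*(-1)/98 = -3 - 3*47/49 = -3 - 141/49 = -288/49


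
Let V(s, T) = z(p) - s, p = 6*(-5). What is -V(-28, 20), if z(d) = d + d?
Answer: 32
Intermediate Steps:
p = -30
z(d) = 2*d
V(s, T) = -60 - s (V(s, T) = 2*(-30) - s = -60 - s)
-V(-28, 20) = -(-60 - 1*(-28)) = -(-60 + 28) = -1*(-32) = 32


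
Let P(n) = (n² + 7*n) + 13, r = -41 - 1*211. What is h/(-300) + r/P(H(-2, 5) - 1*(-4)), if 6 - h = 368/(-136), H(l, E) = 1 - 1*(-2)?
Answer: -108469/47175 ≈ -2.2993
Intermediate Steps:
H(l, E) = 3 (H(l, E) = 1 + 2 = 3)
r = -252 (r = -41 - 211 = -252)
h = 148/17 (h = 6 - 368/(-136) = 6 - 368*(-1)/136 = 6 - 1*(-46/17) = 6 + 46/17 = 148/17 ≈ 8.7059)
P(n) = 13 + n² + 7*n
h/(-300) + r/P(H(-2, 5) - 1*(-4)) = (148/17)/(-300) - 252/(13 + (3 - 1*(-4))² + 7*(3 - 1*(-4))) = (148/17)*(-1/300) - 252/(13 + (3 + 4)² + 7*(3 + 4)) = -37/1275 - 252/(13 + 7² + 7*7) = -37/1275 - 252/(13 + 49 + 49) = -37/1275 - 252/111 = -37/1275 - 252*1/111 = -37/1275 - 84/37 = -108469/47175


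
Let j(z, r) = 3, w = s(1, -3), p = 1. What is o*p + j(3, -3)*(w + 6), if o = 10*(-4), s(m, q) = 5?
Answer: -7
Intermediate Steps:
w = 5
o = -40
o*p + j(3, -3)*(w + 6) = -40*1 + 3*(5 + 6) = -40 + 3*11 = -40 + 33 = -7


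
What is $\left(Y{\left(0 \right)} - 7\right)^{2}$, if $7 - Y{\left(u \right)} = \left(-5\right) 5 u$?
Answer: $0$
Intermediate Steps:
$Y{\left(u \right)} = 7 + 25 u$ ($Y{\left(u \right)} = 7 - \left(-5\right) 5 u = 7 - - 25 u = 7 + 25 u$)
$\left(Y{\left(0 \right)} - 7\right)^{2} = \left(\left(7 + 25 \cdot 0\right) - 7\right)^{2} = \left(\left(7 + 0\right) - 7\right)^{2} = \left(7 - 7\right)^{2} = 0^{2} = 0$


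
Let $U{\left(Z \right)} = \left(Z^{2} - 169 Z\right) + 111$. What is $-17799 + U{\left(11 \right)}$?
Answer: $-19426$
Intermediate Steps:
$U{\left(Z \right)} = 111 + Z^{2} - 169 Z$
$-17799 + U{\left(11 \right)} = -17799 + \left(111 + 11^{2} - 1859\right) = -17799 + \left(111 + 121 - 1859\right) = -17799 - 1627 = -19426$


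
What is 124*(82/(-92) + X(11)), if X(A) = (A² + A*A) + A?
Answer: 719014/23 ≈ 31261.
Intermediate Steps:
X(A) = A + 2*A² (X(A) = (A² + A²) + A = 2*A² + A = A + 2*A²)
124*(82/(-92) + X(11)) = 124*(82/(-92) + 11*(1 + 2*11)) = 124*(82*(-1/92) + 11*(1 + 22)) = 124*(-41/46 + 11*23) = 124*(-41/46 + 253) = 124*(11597/46) = 719014/23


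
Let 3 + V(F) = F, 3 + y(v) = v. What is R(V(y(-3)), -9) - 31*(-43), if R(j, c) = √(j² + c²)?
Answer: 1333 + 9*√2 ≈ 1345.7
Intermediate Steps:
y(v) = -3 + v
V(F) = -3 + F
R(j, c) = √(c² + j²)
R(V(y(-3)), -9) - 31*(-43) = √((-9)² + (-3 + (-3 - 3))²) - 31*(-43) = √(81 + (-3 - 6)²) - 1*(-1333) = √(81 + (-9)²) + 1333 = √(81 + 81) + 1333 = √162 + 1333 = 9*√2 + 1333 = 1333 + 9*√2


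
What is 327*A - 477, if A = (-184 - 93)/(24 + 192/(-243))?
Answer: -8233659/1880 ≈ -4379.6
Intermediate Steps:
A = -22437/1880 (A = -277/(24 + 192*(-1/243)) = -277/(24 - 64/81) = -277/1880/81 = -277*81/1880 = -22437/1880 ≈ -11.935)
327*A - 477 = 327*(-22437/1880) - 477 = -7336899/1880 - 477 = -8233659/1880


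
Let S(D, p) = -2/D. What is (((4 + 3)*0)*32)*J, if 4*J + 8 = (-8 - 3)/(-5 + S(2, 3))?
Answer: 0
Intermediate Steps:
J = -37/24 (J = -2 + ((-8 - 3)/(-5 - 2/2))/4 = -2 + (-11/(-5 - 2*1/2))/4 = -2 + (-11/(-5 - 1))/4 = -2 + (-11/(-6))/4 = -2 + (-11*(-1/6))/4 = -2 + (1/4)*(11/6) = -2 + 11/24 = -37/24 ≈ -1.5417)
(((4 + 3)*0)*32)*J = (((4 + 3)*0)*32)*(-37/24) = ((7*0)*32)*(-37/24) = (0*32)*(-37/24) = 0*(-37/24) = 0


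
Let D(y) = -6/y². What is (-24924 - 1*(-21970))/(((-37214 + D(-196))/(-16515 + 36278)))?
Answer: 1121361157616/714806515 ≈ 1568.8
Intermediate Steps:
D(y) = -6/y²
(-24924 - 1*(-21970))/(((-37214 + D(-196))/(-16515 + 36278))) = (-24924 - 1*(-21970))/(((-37214 - 6/(-196)²)/(-16515 + 36278))) = (-24924 + 21970)/(((-37214 - 6*1/38416)/19763)) = -2954*19763/(-37214 - 3/19208) = -2954/((-714806515/19208*1/19763)) = -2954/(-714806515/379607704) = -2954*(-379607704/714806515) = 1121361157616/714806515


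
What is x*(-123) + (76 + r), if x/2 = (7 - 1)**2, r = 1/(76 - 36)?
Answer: -351199/40 ≈ -8780.0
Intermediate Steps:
r = 1/40 ≈ 0.025000
x = 72 (x = 2*(7 - 1)**2 = 2*6**2 = 2*36 = 72)
x*(-123) + (76 + r) = 72*(-123) + (76 + 1/40) = -8856 + 3041/40 = -351199/40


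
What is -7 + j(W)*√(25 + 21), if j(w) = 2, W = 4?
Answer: -7 + 2*√46 ≈ 6.5647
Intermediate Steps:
-7 + j(W)*√(25 + 21) = -7 + 2*√(25 + 21) = -7 + 2*√46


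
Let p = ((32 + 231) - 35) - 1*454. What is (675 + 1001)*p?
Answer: -378776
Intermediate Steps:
p = -226 (p = (263 - 35) - 454 = 228 - 454 = -226)
(675 + 1001)*p = (675 + 1001)*(-226) = 1676*(-226) = -378776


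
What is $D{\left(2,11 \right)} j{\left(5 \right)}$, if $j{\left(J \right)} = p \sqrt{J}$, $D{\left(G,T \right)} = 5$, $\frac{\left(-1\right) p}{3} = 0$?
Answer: $0$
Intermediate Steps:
$p = 0$ ($p = \left(-3\right) 0 = 0$)
$j{\left(J \right)} = 0$ ($j{\left(J \right)} = 0 \sqrt{J} = 0$)
$D{\left(2,11 \right)} j{\left(5 \right)} = 5 \cdot 0 = 0$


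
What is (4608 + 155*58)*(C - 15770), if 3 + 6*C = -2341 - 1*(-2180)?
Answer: -644436416/3 ≈ -2.1481e+8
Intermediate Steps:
C = -82/3 (C = -1/2 + (-2341 - 1*(-2180))/6 = -1/2 + (-2341 + 2180)/6 = -1/2 + (1/6)*(-161) = -1/2 - 161/6 = -82/3 ≈ -27.333)
(4608 + 155*58)*(C - 15770) = (4608 + 155*58)*(-82/3 - 15770) = (4608 + 8990)*(-47392/3) = 13598*(-47392/3) = -644436416/3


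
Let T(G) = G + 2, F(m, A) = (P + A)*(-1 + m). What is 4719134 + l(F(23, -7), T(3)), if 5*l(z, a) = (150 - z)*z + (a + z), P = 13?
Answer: 23598183/5 ≈ 4.7196e+6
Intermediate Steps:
F(m, A) = (-1 + m)*(13 + A) (F(m, A) = (13 + A)*(-1 + m) = (-1 + m)*(13 + A))
T(G) = 2 + G
l(z, a) = a/5 + z/5 + z*(150 - z)/5 (l(z, a) = ((150 - z)*z + (a + z))/5 = (z*(150 - z) + (a + z))/5 = (a + z + z*(150 - z))/5 = a/5 + z/5 + z*(150 - z)/5)
4719134 + l(F(23, -7), T(3)) = 4719134 + (-(-13 - 1*(-7) + 13*23 - 7*23)²/5 + (2 + 3)/5 + 151*(-13 - 1*(-7) + 13*23 - 7*23)/5) = 4719134 + (-(-13 + 7 + 299 - 161)²/5 + (⅕)*5 + 151*(-13 + 7 + 299 - 161)/5) = 4719134 + (-⅕*132² + 1 + (151/5)*132) = 4719134 + (-⅕*17424 + 1 + 19932/5) = 4719134 + (-17424/5 + 1 + 19932/5) = 4719134 + 2513/5 = 23598183/5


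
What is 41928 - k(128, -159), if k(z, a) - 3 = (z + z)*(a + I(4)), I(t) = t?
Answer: 81605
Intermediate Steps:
k(z, a) = 3 + 2*z*(4 + a) (k(z, a) = 3 + (z + z)*(a + 4) = 3 + (2*z)*(4 + a) = 3 + 2*z*(4 + a))
41928 - k(128, -159) = 41928 - (3 + 8*128 + 2*(-159)*128) = 41928 - (3 + 1024 - 40704) = 41928 - 1*(-39677) = 41928 + 39677 = 81605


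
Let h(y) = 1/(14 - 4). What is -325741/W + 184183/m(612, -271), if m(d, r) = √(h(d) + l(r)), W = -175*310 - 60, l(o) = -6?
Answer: 325741/54310 - 184183*I*√590/59 ≈ 5.9978 - 75827.0*I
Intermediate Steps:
h(y) = ⅒ (h(y) = 1/10 = ⅒)
W = -54310 (W = -54250 - 60 = -54310)
m(d, r) = I*√590/10 (m(d, r) = √(⅒ - 6) = √(-59/10) = I*√590/10)
-325741/W + 184183/m(612, -271) = -325741/(-54310) + 184183/((I*√590/10)) = -325741*(-1/54310) + 184183*(-I*√590/59) = 325741/54310 - 184183*I*√590/59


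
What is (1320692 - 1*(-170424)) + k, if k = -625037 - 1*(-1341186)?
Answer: 2207265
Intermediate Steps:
k = 716149 (k = -625037 + 1341186 = 716149)
(1320692 - 1*(-170424)) + k = (1320692 - 1*(-170424)) + 716149 = (1320692 + 170424) + 716149 = 1491116 + 716149 = 2207265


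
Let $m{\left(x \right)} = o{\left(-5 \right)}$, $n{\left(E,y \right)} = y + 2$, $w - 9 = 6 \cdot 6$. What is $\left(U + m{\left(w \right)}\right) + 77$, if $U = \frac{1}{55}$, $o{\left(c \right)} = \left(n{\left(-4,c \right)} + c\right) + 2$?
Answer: $\frac{3906}{55} \approx 71.018$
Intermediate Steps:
$w = 45$ ($w = 9 + 6 \cdot 6 = 9 + 36 = 45$)
$n{\left(E,y \right)} = 2 + y$
$o{\left(c \right)} = 4 + 2 c$ ($o{\left(c \right)} = \left(\left(2 + c\right) + c\right) + 2 = \left(2 + 2 c\right) + 2 = 4 + 2 c$)
$m{\left(x \right)} = -6$ ($m{\left(x \right)} = 4 + 2 \left(-5\right) = 4 - 10 = -6$)
$U = \frac{1}{55} \approx 0.018182$
$\left(U + m{\left(w \right)}\right) + 77 = \left(\frac{1}{55} - 6\right) + 77 = - \frac{329}{55} + 77 = \frac{3906}{55}$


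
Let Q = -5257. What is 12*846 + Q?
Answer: 4895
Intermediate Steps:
12*846 + Q = 12*846 - 5257 = 10152 - 5257 = 4895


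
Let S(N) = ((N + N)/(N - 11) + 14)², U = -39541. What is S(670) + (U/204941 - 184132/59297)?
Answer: 1339290397062692003/5277550551618037 ≈ 253.77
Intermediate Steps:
S(N) = (14 + 2*N/(-11 + N))² (S(N) = ((2*N)/(-11 + N) + 14)² = (2*N/(-11 + N) + 14)² = (14 + 2*N/(-11 + N))²)
S(670) + (U/204941 - 184132/59297) = 4*(-77 + 8*670)²/(-11 + 670)² + (-39541/204941 - 184132/59297) = 4*(-77 + 5360)²/659² + (-39541*1/204941 - 184132*1/59297) = 4*5283²*(1/434281) + (-39541/204941 - 184132/59297) = 4*27910089*(1/434281) - 40080858889/12152386477 = 111640356/434281 - 40080858889/12152386477 = 1339290397062692003/5277550551618037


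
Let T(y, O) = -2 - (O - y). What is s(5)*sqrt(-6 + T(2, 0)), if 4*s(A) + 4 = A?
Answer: I*sqrt(6)/4 ≈ 0.61237*I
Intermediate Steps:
s(A) = -1 + A/4
T(y, O) = -2 + y - O (T(y, O) = -2 + (y - O) = -2 + y - O)
s(5)*sqrt(-6 + T(2, 0)) = (-1 + (1/4)*5)*sqrt(-6 + (-2 + 2 - 1*0)) = (-1 + 5/4)*sqrt(-6 + (-2 + 2 + 0)) = sqrt(-6 + 0)/4 = sqrt(-6)/4 = (I*sqrt(6))/4 = I*sqrt(6)/4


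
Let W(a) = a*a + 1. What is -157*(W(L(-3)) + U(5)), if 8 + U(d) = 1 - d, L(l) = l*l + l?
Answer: -3925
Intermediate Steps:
L(l) = l + l² (L(l) = l² + l = l + l²)
W(a) = 1 + a² (W(a) = a² + 1 = 1 + a²)
U(d) = -7 - d (U(d) = -8 + (1 - d) = -7 - d)
-157*(W(L(-3)) + U(5)) = -157*((1 + (-3*(1 - 3))²) + (-7 - 1*5)) = -157*((1 + (-3*(-2))²) + (-7 - 5)) = -157*((1 + 6²) - 12) = -157*((1 + 36) - 12) = -157*(37 - 12) = -157*25 = -3925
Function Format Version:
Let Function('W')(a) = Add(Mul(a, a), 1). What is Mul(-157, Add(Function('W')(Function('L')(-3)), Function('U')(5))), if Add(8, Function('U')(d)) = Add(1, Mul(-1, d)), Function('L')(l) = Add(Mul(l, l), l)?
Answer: -3925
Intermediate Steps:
Function('L')(l) = Add(l, Pow(l, 2)) (Function('L')(l) = Add(Pow(l, 2), l) = Add(l, Pow(l, 2)))
Function('W')(a) = Add(1, Pow(a, 2)) (Function('W')(a) = Add(Pow(a, 2), 1) = Add(1, Pow(a, 2)))
Function('U')(d) = Add(-7, Mul(-1, d)) (Function('U')(d) = Add(-8, Add(1, Mul(-1, d))) = Add(-7, Mul(-1, d)))
Mul(-157, Add(Function('W')(Function('L')(-3)), Function('U')(5))) = Mul(-157, Add(Add(1, Pow(Mul(-3, Add(1, -3)), 2)), Add(-7, Mul(-1, 5)))) = Mul(-157, Add(Add(1, Pow(Mul(-3, -2), 2)), Add(-7, -5))) = Mul(-157, Add(Add(1, Pow(6, 2)), -12)) = Mul(-157, Add(Add(1, 36), -12)) = Mul(-157, Add(37, -12)) = Mul(-157, 25) = -3925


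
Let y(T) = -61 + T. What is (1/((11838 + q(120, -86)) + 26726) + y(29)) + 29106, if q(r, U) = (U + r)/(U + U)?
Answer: 96423543124/3316487 ≈ 29074.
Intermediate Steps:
q(r, U) = (U + r)/(2*U) (q(r, U) = (U + r)/((2*U)) = (U + r)*(1/(2*U)) = (U + r)/(2*U))
(1/((11838 + q(120, -86)) + 26726) + y(29)) + 29106 = (1/((11838 + (½)*(-86 + 120)/(-86)) + 26726) + (-61 + 29)) + 29106 = (1/((11838 + (½)*(-1/86)*34) + 26726) - 32) + 29106 = (1/((11838 - 17/86) + 26726) - 32) + 29106 = (1/(1018051/86 + 26726) - 32) + 29106 = (1/(3316487/86) - 32) + 29106 = (86/3316487 - 32) + 29106 = -106127498/3316487 + 29106 = 96423543124/3316487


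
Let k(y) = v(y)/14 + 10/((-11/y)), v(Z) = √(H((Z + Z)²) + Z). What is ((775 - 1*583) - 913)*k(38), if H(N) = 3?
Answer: 273980/11 - 103*√41/2 ≈ 24578.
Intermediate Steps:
v(Z) = √(3 + Z)
k(y) = -10*y/11 + √(3 + y)/14 (k(y) = √(3 + y)/14 + 10/((-11/y)) = √(3 + y)*(1/14) + 10*(-y/11) = √(3 + y)/14 - 10*y/11 = -10*y/11 + √(3 + y)/14)
((775 - 1*583) - 913)*k(38) = ((775 - 1*583) - 913)*(-10/11*38 + √(3 + 38)/14) = ((775 - 583) - 913)*(-380/11 + √41/14) = (192 - 913)*(-380/11 + √41/14) = -721*(-380/11 + √41/14) = 273980/11 - 103*√41/2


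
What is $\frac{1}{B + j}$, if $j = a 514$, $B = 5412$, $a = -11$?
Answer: $- \frac{1}{242} \approx -0.0041322$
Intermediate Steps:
$j = -5654$ ($j = \left(-11\right) 514 = -5654$)
$\frac{1}{B + j} = \frac{1}{5412 - 5654} = \frac{1}{-242} = - \frac{1}{242}$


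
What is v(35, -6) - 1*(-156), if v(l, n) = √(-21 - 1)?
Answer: 156 + I*√22 ≈ 156.0 + 4.6904*I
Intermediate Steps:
v(l, n) = I*√22 (v(l, n) = √(-22) = I*√22)
v(35, -6) - 1*(-156) = I*√22 - 1*(-156) = I*√22 + 156 = 156 + I*√22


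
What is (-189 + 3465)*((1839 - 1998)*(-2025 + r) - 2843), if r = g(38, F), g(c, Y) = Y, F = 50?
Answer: 1019432232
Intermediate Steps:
r = 50
(-189 + 3465)*((1839 - 1998)*(-2025 + r) - 2843) = (-189 + 3465)*((1839 - 1998)*(-2025 + 50) - 2843) = 3276*(-159*(-1975) - 2843) = 3276*(314025 - 2843) = 3276*311182 = 1019432232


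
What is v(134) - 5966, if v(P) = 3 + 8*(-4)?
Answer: -5995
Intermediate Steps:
v(P) = -29 (v(P) = 3 - 32 = -29)
v(134) - 5966 = -29 - 5966 = -5995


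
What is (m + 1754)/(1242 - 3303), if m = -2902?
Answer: 1148/2061 ≈ 0.55701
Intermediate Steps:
(m + 1754)/(1242 - 3303) = (-2902 + 1754)/(1242 - 3303) = -1148/(-2061) = -1148*(-1/2061) = 1148/2061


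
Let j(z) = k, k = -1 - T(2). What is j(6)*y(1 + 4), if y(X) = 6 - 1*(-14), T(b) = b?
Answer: -60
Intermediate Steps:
y(X) = 20 (y(X) = 6 + 14 = 20)
k = -3 (k = -1 - 1*2 = -1 - 2 = -3)
j(z) = -3
j(6)*y(1 + 4) = -3*20 = -60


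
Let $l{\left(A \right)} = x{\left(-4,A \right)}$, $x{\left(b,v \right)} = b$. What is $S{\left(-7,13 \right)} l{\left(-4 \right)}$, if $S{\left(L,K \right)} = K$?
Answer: $-52$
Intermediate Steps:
$l{\left(A \right)} = -4$
$S{\left(-7,13 \right)} l{\left(-4 \right)} = 13 \left(-4\right) = -52$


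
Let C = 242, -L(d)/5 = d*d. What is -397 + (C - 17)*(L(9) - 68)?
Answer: -106822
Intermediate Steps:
L(d) = -5*d² (L(d) = -5*d*d = -5*d²)
-397 + (C - 17)*(L(9) - 68) = -397 + (242 - 17)*(-5*9² - 68) = -397 + 225*(-5*81 - 68) = -397 + 225*(-405 - 68) = -397 + 225*(-473) = -397 - 106425 = -106822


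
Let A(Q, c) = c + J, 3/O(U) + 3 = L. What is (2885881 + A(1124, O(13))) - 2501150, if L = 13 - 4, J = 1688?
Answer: 772839/2 ≈ 3.8642e+5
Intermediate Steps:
L = 9
O(U) = ½ (O(U) = 3/(-3 + 9) = 3/6 = 3*(⅙) = ½)
A(Q, c) = 1688 + c (A(Q, c) = c + 1688 = 1688 + c)
(2885881 + A(1124, O(13))) - 2501150 = (2885881 + (1688 + ½)) - 2501150 = (2885881 + 3377/2) - 2501150 = 5775139/2 - 2501150 = 772839/2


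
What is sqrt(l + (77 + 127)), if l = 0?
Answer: 2*sqrt(51) ≈ 14.283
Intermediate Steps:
sqrt(l + (77 + 127)) = sqrt(0 + (77 + 127)) = sqrt(0 + 204) = sqrt(204) = 2*sqrt(51)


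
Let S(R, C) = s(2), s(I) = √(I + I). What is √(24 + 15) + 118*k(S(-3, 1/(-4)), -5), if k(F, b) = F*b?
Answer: -1180 + √39 ≈ -1173.8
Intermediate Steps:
s(I) = √2*√I (s(I) = √(2*I) = √2*√I)
S(R, C) = 2 (S(R, C) = √2*√2 = 2)
√(24 + 15) + 118*k(S(-3, 1/(-4)), -5) = √(24 + 15) + 118*(2*(-5)) = √39 + 118*(-10) = √39 - 1180 = -1180 + √39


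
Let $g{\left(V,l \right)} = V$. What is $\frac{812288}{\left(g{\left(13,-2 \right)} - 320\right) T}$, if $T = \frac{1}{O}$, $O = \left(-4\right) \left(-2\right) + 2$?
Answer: $- \frac{8122880}{307} \approx -26459.0$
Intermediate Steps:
$O = 10$ ($O = 8 + 2 = 10$)
$T = \frac{1}{10} \approx 0.1$
$\frac{812288}{\left(g{\left(13,-2 \right)} - 320\right) T} = \frac{812288}{\left(13 - 320\right) \frac{1}{10}} = \frac{812288}{\left(-307\right) \frac{1}{10}} = \frac{812288}{- \frac{307}{10}} = 812288 \left(- \frac{10}{307}\right) = - \frac{8122880}{307}$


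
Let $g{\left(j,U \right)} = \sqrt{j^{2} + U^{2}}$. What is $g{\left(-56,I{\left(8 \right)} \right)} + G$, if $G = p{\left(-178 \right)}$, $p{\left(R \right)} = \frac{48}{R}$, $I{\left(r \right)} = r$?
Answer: $- \frac{24}{89} + 40 \sqrt{2} \approx 56.299$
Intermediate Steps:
$g{\left(j,U \right)} = \sqrt{U^{2} + j^{2}}$
$G = - \frac{24}{89}$ ($G = \frac{48}{-178} = 48 \left(- \frac{1}{178}\right) = - \frac{24}{89} \approx -0.26966$)
$g{\left(-56,I{\left(8 \right)} \right)} + G = \sqrt{8^{2} + \left(-56\right)^{2}} - \frac{24}{89} = \sqrt{64 + 3136} - \frac{24}{89} = \sqrt{3200} - \frac{24}{89} = 40 \sqrt{2} - \frac{24}{89} = - \frac{24}{89} + 40 \sqrt{2}$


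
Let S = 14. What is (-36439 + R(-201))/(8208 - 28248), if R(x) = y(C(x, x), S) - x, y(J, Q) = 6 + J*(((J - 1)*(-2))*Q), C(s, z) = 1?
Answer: 4529/2505 ≈ 1.8080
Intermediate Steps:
y(J, Q) = 6 + J*Q*(2 - 2*J) (y(J, Q) = 6 + J*(((-1 + J)*(-2))*Q) = 6 + J*((2 - 2*J)*Q) = 6 + J*(Q*(2 - 2*J)) = 6 + J*Q*(2 - 2*J))
R(x) = 6 - x (R(x) = (6 - 2*14*1² + 2*1*14) - x = (6 - 2*14*1 + 28) - x = (6 - 28 + 28) - x = 6 - x)
(-36439 + R(-201))/(8208 - 28248) = (-36439 + (6 - 1*(-201)))/(8208 - 28248) = (-36439 + (6 + 201))/(-20040) = (-36439 + 207)*(-1/20040) = -36232*(-1/20040) = 4529/2505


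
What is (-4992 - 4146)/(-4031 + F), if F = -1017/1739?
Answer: 7945491/3505463 ≈ 2.2666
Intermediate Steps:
F = -1017/1739 (F = -1017*1/1739 = -1017/1739 ≈ -0.58482)
(-4992 - 4146)/(-4031 + F) = (-4992 - 4146)/(-4031 - 1017/1739) = -9138/(-7010926/1739) = -9138*(-1739/7010926) = 7945491/3505463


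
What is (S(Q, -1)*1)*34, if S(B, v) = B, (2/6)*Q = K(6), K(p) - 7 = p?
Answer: 1326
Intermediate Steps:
K(p) = 7 + p
Q = 39 (Q = 3*(7 + 6) = 3*13 = 39)
(S(Q, -1)*1)*34 = (39*1)*34 = 39*34 = 1326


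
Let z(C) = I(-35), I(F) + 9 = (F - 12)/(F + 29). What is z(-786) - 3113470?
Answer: -18680827/6 ≈ -3.1135e+6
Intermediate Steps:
I(F) = -9 + (-12 + F)/(29 + F) (I(F) = -9 + (F - 12)/(F + 29) = -9 + (-12 + F)/(29 + F))
z(C) = -7/6 (z(C) = (-273 - 8*(-35))/(29 - 35) = (-273 + 280)/(-6) = -1/6*7 = -7/6)
z(-786) - 3113470 = -7/6 - 3113470 = -18680827/6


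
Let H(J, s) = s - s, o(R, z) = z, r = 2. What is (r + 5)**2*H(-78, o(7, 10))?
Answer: 0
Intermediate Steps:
H(J, s) = 0
(r + 5)**2*H(-78, o(7, 10)) = (2 + 5)**2*0 = 7**2*0 = 49*0 = 0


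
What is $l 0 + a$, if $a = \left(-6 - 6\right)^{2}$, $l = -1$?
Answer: $144$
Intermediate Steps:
$a = 144$ ($a = \left(-12\right)^{2} = 144$)
$l 0 + a = \left(-1\right) 0 + 144 = 0 + 144 = 144$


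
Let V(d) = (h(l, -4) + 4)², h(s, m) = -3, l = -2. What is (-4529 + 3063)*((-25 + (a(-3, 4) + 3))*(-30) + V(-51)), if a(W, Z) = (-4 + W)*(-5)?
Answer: 570274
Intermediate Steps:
a(W, Z) = 20 - 5*W
V(d) = 1 (V(d) = (-3 + 4)² = 1² = 1)
(-4529 + 3063)*((-25 + (a(-3, 4) + 3))*(-30) + V(-51)) = (-4529 + 3063)*((-25 + ((20 - 5*(-3)) + 3))*(-30) + 1) = -1466*((-25 + ((20 + 15) + 3))*(-30) + 1) = -1466*((-25 + (35 + 3))*(-30) + 1) = -1466*((-25 + 38)*(-30) + 1) = -1466*(13*(-30) + 1) = -1466*(-390 + 1) = -1466*(-389) = 570274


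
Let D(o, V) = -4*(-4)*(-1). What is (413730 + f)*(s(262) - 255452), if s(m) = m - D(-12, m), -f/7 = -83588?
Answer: -254879529204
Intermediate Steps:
f = 585116 (f = -7*(-83588) = 585116)
D(o, V) = -16 (D(o, V) = 16*(-1) = -16)
s(m) = 16 + m (s(m) = m - 1*(-16) = m + 16 = 16 + m)
(413730 + f)*(s(262) - 255452) = (413730 + 585116)*((16 + 262) - 255452) = 998846*(278 - 255452) = 998846*(-255174) = -254879529204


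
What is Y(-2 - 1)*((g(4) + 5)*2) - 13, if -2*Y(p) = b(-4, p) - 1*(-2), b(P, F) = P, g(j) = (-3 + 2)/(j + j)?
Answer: -13/4 ≈ -3.2500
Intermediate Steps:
g(j) = -1/(2*j)
Y(p) = 1 (Y(p) = -(-4 - 1*(-2))/2 = -(-4 + 2)/2 = -½*(-2) = 1)
Y(-2 - 1)*((g(4) + 5)*2) - 13 = 1*((-½/4 + 5)*2) - 13 = 1*((-½*¼ + 5)*2) - 13 = 1*((-⅛ + 5)*2) - 13 = 1*((39/8)*2) - 13 = 1*(39/4) - 13 = 39/4 - 13 = -13/4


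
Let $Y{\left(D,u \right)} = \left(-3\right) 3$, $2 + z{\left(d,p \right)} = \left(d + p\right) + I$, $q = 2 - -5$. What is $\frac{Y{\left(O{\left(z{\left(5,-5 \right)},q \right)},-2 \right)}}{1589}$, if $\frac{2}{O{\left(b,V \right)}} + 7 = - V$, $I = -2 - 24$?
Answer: $- \frac{9}{1589} \approx -0.0056639$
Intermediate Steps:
$q = 7$ ($q = 2 + 5 = 7$)
$I = -26$ ($I = -2 - 24 = -26$)
$z{\left(d,p \right)} = -28 + d + p$ ($z{\left(d,p \right)} = -2 - \left(26 - d - p\right) = -2 + \left(-26 + d + p\right) = -28 + d + p$)
$O{\left(b,V \right)} = \frac{2}{-7 - V}$
$Y{\left(D,u \right)} = -9$
$\frac{Y{\left(O{\left(z{\left(5,-5 \right)},q \right)},-2 \right)}}{1589} = - \frac{9}{1589}$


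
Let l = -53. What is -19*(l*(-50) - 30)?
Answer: -49780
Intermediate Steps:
-19*(l*(-50) - 30) = -19*(-53*(-50) - 30) = -19*(2650 - 30) = -19*2620 = -49780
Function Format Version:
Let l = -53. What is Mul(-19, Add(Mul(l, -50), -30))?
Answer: -49780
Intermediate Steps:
Mul(-19, Add(Mul(l, -50), -30)) = Mul(-19, Add(Mul(-53, -50), -30)) = Mul(-19, Add(2650, -30)) = Mul(-19, 2620) = -49780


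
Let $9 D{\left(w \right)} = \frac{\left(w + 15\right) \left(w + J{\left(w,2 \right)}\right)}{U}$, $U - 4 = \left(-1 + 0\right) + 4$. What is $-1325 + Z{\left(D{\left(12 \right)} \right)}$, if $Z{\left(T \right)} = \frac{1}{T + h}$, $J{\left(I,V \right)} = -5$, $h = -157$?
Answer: $- \frac{204051}{154} \approx -1325.0$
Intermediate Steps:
$U = 7$ ($U = 4 + \left(\left(-1 + 0\right) + 4\right) = 4 + \left(-1 + 4\right) = 4 + 3 = 7$)
$D{\left(w \right)} = \frac{\left(-5 + w\right) \left(15 + w\right)}{63}$ ($D{\left(w \right)} = \frac{\left(w + 15\right) \left(w - 5\right) \frac{1}{7}}{9} = \frac{\left(15 + w\right) \left(-5 + w\right) \frac{1}{7}}{9} = \frac{\left(-5 + w\right) \left(15 + w\right) \frac{1}{7}}{9} = \frac{\frac{1}{7} \left(-5 + w\right) \left(15 + w\right)}{9} = \frac{\left(-5 + w\right) \left(15 + w\right)}{63}$)
$Z{\left(T \right)} = \frac{1}{-157 + T}$ ($Z{\left(T \right)} = \frac{1}{T - 157} = \frac{1}{-157 + T}$)
$-1325 + Z{\left(D{\left(12 \right)} \right)} = -1325 + \frac{1}{-157 + \left(- \frac{25}{21} + \frac{12^{2}}{63} + \frac{10}{63} \cdot 12\right)} = -1325 + \frac{1}{-157 + \left(- \frac{25}{21} + \frac{1}{63} \cdot 144 + \frac{40}{21}\right)} = -1325 + \frac{1}{-157 + \left(- \frac{25}{21} + \frac{16}{7} + \frac{40}{21}\right)} = -1325 + \frac{1}{-157 + 3} = -1325 + \frac{1}{-154} = -1325 - \frac{1}{154} = - \frac{204051}{154}$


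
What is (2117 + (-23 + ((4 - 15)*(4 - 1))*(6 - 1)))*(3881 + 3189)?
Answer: 13638030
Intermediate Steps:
(2117 + (-23 + ((4 - 15)*(4 - 1))*(6 - 1)))*(3881 + 3189) = (2117 + (-23 - 11*3*5))*7070 = (2117 + (-23 - 33*5))*7070 = (2117 + (-23 - 165))*7070 = (2117 - 188)*7070 = 1929*7070 = 13638030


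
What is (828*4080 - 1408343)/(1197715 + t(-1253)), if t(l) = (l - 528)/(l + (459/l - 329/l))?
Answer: 3093012105683/1880581263978 ≈ 1.6447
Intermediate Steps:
t(l) = (-528 + l)/(l + 130/l)
(828*4080 - 1408343)/(1197715 + t(-1253)) = (828*4080 - 1408343)/(1197715 - 1253*(-528 - 1253)/(130 + (-1253)²)) = (3378240 - 1408343)/(1197715 - 1253*(-1781)/(130 + 1570009)) = 1969897/(1197715 - 1253*(-1781)/1570139) = 1969897/(1197715 - 1253*1/1570139*(-1781)) = 1969897/(1197715 + 2231593/1570139) = 1969897/(1880581263978/1570139) = 1969897*(1570139/1880581263978) = 3093012105683/1880581263978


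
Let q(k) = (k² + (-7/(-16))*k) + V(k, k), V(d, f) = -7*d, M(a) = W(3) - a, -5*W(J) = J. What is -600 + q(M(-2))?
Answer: -242891/400 ≈ -607.23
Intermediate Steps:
W(J) = -J/5
M(a) = -⅗ - a (M(a) = -⅕*3 - a = -⅗ - a)
q(k) = k² - 105*k/16 (q(k) = (k² + (-7/(-16))*k) - 7*k = (k² + (-7*(-1/16))*k) - 7*k = (k² + 7*k/16) - 7*k = k² - 105*k/16)
-600 + q(M(-2)) = -600 + (-⅗ - 1*(-2))*(-105 + 16*(-⅗ - 1*(-2)))/16 = -600 + (-⅗ + 2)*(-105 + 16*(-⅗ + 2))/16 = -600 + (1/16)*(7/5)*(-105 + 16*(7/5)) = -600 + (1/16)*(7/5)*(-105 + 112/5) = -600 + (1/16)*(7/5)*(-413/5) = -600 - 2891/400 = -242891/400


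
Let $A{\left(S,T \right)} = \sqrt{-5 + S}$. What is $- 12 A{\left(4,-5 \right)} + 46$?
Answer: $46 - 12 i \approx 46.0 - 12.0 i$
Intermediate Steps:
$- 12 A{\left(4,-5 \right)} + 46 = - 12 \sqrt{-5 + 4} + 46 = - 12 \sqrt{-1} + 46 = - 12 i + 46 = 46 - 12 i$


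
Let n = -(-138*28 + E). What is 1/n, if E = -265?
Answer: 1/4129 ≈ 0.00024219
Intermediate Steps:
n = 4129 (n = -(-138*28 - 265) = -(-3864 - 265) = -1*(-4129) = 4129)
1/n = 1/4129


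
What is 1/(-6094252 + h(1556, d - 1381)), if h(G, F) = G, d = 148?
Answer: -1/6092696 ≈ -1.6413e-7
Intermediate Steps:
1/(-6094252 + h(1556, d - 1381)) = 1/(-6094252 + 1556) = 1/(-6092696) = -1/6092696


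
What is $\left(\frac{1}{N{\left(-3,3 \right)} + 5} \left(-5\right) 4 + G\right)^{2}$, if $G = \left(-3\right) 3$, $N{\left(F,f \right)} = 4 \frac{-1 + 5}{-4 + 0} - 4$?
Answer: $\frac{49}{9} \approx 5.4444$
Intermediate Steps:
$N{\left(F,f \right)} = -8$ ($N{\left(F,f \right)} = 4 \frac{4}{-4} - 4 = 4 \cdot 4 \left(- \frac{1}{4}\right) - 4 = 4 \left(-1\right) - 4 = -4 - 4 = -8$)
$G = -9$
$\left(\frac{1}{N{\left(-3,3 \right)} + 5} \left(-5\right) 4 + G\right)^{2} = \left(\frac{1}{-8 + 5} \left(-5\right) 4 - 9\right)^{2} = \left(\frac{1}{-3} \left(-5\right) 4 - 9\right)^{2} = \left(\left(- \frac{1}{3}\right) \left(-5\right) 4 - 9\right)^{2} = \left(\frac{5}{3} \cdot 4 - 9\right)^{2} = \left(\frac{20}{3} - 9\right)^{2} = \left(- \frac{7}{3}\right)^{2} = \frac{49}{9}$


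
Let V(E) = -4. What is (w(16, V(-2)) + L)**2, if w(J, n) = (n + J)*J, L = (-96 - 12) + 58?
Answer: 20164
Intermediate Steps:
L = -50 (L = -108 + 58 = -50)
w(J, n) = J*(J + n) (w(J, n) = (J + n)*J = J*(J + n))
(w(16, V(-2)) + L)**2 = (16*(16 - 4) - 50)**2 = (16*12 - 50)**2 = (192 - 50)**2 = 142**2 = 20164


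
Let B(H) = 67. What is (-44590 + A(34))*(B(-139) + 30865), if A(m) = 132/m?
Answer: -23445342448/17 ≈ -1.3791e+9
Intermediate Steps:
(-44590 + A(34))*(B(-139) + 30865) = (-44590 + 132/34)*(67 + 30865) = (-44590 + 132*(1/34))*30932 = (-44590 + 66/17)*30932 = -757964/17*30932 = -23445342448/17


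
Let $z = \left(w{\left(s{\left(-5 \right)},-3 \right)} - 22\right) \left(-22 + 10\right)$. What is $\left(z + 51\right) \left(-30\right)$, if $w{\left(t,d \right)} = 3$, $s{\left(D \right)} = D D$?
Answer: $-8370$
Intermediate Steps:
$s{\left(D \right)} = D^{2}$
$z = 228$ ($z = \left(3 - 22\right) \left(-22 + 10\right) = \left(-19\right) \left(-12\right) = 228$)
$\left(z + 51\right) \left(-30\right) = \left(228 + 51\right) \left(-30\right) = 279 \left(-30\right) = -8370$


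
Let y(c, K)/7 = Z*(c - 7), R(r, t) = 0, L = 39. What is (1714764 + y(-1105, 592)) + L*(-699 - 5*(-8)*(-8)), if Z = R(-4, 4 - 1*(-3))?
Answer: 1675023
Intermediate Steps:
Z = 0
y(c, K) = 0 (y(c, K) = 7*(0*(c - 7)) = 7*(0*(-7 + c)) = 7*0 = 0)
(1714764 + y(-1105, 592)) + L*(-699 - 5*(-8)*(-8)) = (1714764 + 0) + 39*(-699 - 5*(-8)*(-8)) = 1714764 + 39*(-699 + 40*(-8)) = 1714764 + 39*(-699 - 320) = 1714764 + 39*(-1019) = 1714764 - 39741 = 1675023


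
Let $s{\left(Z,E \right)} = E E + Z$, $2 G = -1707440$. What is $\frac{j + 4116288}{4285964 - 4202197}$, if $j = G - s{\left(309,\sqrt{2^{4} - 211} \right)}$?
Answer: $\frac{3262454}{83767} \approx 38.947$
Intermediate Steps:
$G = -853720$ ($G = \frac{1}{2} \left(-1707440\right) = -853720$)
$s{\left(Z,E \right)} = Z + E^{2}$ ($s{\left(Z,E \right)} = E^{2} + Z = Z + E^{2}$)
$j = -853834$ ($j = -853720 - \left(309 + \left(\sqrt{2^{4} - 211}\right)^{2}\right) = -853720 - \left(309 + \left(\sqrt{16 - 211}\right)^{2}\right) = -853720 - \left(309 + \left(\sqrt{-195}\right)^{2}\right) = -853720 - \left(309 + \left(i \sqrt{195}\right)^{2}\right) = -853720 - \left(309 - 195\right) = -853720 - 114 = -853834$)
$\frac{j + 4116288}{4285964 - 4202197} = \frac{-853834 + 4116288}{4285964 - 4202197} = \frac{3262454}{83767}$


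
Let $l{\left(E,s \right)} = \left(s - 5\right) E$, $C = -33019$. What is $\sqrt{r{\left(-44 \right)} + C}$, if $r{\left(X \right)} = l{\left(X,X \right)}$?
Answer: $i \sqrt{30863} \approx 175.68 i$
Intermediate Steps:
$l{\left(E,s \right)} = E \left(-5 + s\right)$ ($l{\left(E,s \right)} = \left(-5 + s\right) E = E \left(-5 + s\right)$)
$r{\left(X \right)} = X \left(-5 + X\right)$
$\sqrt{r{\left(-44 \right)} + C} = \sqrt{- 44 \left(-5 - 44\right) - 33019} = \sqrt{\left(-44\right) \left(-49\right) - 33019} = \sqrt{2156 - 33019} = \sqrt{-30863} = i \sqrt{30863}$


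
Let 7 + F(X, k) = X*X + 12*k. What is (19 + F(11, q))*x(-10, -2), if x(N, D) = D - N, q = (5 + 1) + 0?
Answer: 1640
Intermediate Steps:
q = 6 (q = 6 + 0 = 6)
F(X, k) = -7 + X² + 12*k (F(X, k) = -7 + (X*X + 12*k) = -7 + (X² + 12*k) = -7 + X² + 12*k)
(19 + F(11, q))*x(-10, -2) = (19 + (-7 + 11² + 12*6))*(-2 - 1*(-10)) = (19 + (-7 + 121 + 72))*(-2 + 10) = (19 + 186)*8 = 205*8 = 1640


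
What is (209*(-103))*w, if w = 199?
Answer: -4283873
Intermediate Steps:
(209*(-103))*w = (209*(-103))*199 = -21527*199 = -4283873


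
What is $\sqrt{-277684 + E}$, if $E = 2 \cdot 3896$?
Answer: $126 i \sqrt{17} \approx 519.51 i$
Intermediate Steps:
$E = 7792$
$\sqrt{-277684 + E} = \sqrt{-277684 + 7792} = \sqrt{-269892} = 126 i \sqrt{17}$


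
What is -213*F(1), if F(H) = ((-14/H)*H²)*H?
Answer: 2982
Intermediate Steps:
F(H) = -14*H² (F(H) = (-14*H)*H = -14*H²)
-213*F(1) = -(-2982)*1² = -(-2982) = -213*(-14) = 2982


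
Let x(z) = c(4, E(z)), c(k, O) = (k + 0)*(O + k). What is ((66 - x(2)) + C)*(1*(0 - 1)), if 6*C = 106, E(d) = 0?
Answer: -203/3 ≈ -67.667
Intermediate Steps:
c(k, O) = k*(O + k)
C = 53/3 (C = (1/6)*106 = 53/3 ≈ 17.667)
x(z) = 16 (x(z) = 4*(0 + 4) = 4*4 = 16)
((66 - x(2)) + C)*(1*(0 - 1)) = ((66 - 1*16) + 53/3)*(1*(0 - 1)) = ((66 - 16) + 53/3)*(1*(-1)) = (50 + 53/3)*(-1) = (203/3)*(-1) = -203/3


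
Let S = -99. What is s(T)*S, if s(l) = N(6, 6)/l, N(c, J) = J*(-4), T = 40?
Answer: 297/5 ≈ 59.400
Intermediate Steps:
N(c, J) = -4*J
s(l) = -24/l (s(l) = (-4*6)/l = -24/l)
s(T)*S = -24/40*(-99) = -24*1/40*(-99) = -⅗*(-99) = 297/5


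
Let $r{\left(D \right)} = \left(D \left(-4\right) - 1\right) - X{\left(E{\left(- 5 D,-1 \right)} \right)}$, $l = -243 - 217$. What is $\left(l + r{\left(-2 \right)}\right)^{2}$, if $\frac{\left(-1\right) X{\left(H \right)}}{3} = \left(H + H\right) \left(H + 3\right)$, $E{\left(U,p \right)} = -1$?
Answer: $216225$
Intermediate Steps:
$X{\left(H \right)} = - 6 H \left(3 + H\right)$ ($X{\left(H \right)} = - 3 \left(H + H\right) \left(H + 3\right) = - 3 \cdot 2 H \left(3 + H\right) = - 6 H \left(3 + H\right)$)
$l = -460$
$r{\left(D \right)} = -13 - 4 D$ ($r{\left(D \right)} = \left(D \left(-4\right) - 1\right) - \left(-6\right) \left(-1\right) \left(3 - 1\right) = \left(- 4 D - 1\right) - \left(-6\right) \left(-1\right) 2 = \left(-1 - 4 D\right) - 12 = -13 - 4 D$)
$\left(l + r{\left(-2 \right)}\right)^{2} = \left(-460 - 5\right)^{2} = \left(-465\right)^{2} = 216225$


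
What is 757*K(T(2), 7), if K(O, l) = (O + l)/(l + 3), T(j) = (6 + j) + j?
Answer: 12869/10 ≈ 1286.9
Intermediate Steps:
T(j) = 6 + 2*j
K(O, l) = (O + l)/(3 + l)
757*K(T(2), 7) = 757*(((6 + 2*2) + 7)/(3 + 7)) = 757*(((6 + 4) + 7)/10) = 757*((10 + 7)/10) = 757*((⅒)*17) = 757*(17/10) = 12869/10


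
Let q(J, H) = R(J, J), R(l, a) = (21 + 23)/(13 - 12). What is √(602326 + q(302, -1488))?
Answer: 3*√66930 ≈ 776.13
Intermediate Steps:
R(l, a) = 44 (R(l, a) = 44/1 = 44*1 = 44)
q(J, H) = 44
√(602326 + q(302, -1488)) = √(602326 + 44) = √602370 = 3*√66930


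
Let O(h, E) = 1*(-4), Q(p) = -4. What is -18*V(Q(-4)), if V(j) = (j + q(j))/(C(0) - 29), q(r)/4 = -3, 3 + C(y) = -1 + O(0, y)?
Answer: -288/37 ≈ -7.7838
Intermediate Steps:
O(h, E) = -4
C(y) = -8 (C(y) = -3 + (-1 - 4) = -3 - 5 = -8)
q(r) = -12 (q(r) = 4*(-3) = -12)
V(j) = 12/37 - j/37 (V(j) = (j - 12)/(-8 - 29) = (-12 + j)/(-37) = (-12 + j)*(-1/37) = 12/37 - j/37)
-18*V(Q(-4)) = -18*(12/37 - 1/37*(-4)) = -18*(12/37 + 4/37) = -18*16/37 = -288/37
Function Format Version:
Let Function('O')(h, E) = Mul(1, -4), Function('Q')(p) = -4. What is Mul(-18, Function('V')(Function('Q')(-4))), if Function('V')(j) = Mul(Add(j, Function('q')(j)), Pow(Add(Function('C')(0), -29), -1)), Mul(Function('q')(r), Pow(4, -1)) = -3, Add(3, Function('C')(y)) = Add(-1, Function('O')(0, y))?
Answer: Rational(-288, 37) ≈ -7.7838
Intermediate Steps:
Function('O')(h, E) = -4
Function('C')(y) = -8 (Function('C')(y) = Add(-3, Add(-1, -4)) = Add(-3, -5) = -8)
Function('q')(r) = -12 (Function('q')(r) = Mul(4, -3) = -12)
Function('V')(j) = Add(Rational(12, 37), Mul(Rational(-1, 37), j)) (Function('V')(j) = Mul(Add(j, -12), Pow(Add(-8, -29), -1)) = Mul(Add(-12, j), Pow(-37, -1)) = Mul(Add(-12, j), Rational(-1, 37)) = Add(Rational(12, 37), Mul(Rational(-1, 37), j)))
Mul(-18, Function('V')(Function('Q')(-4))) = Mul(-18, Add(Rational(12, 37), Mul(Rational(-1, 37), -4))) = Mul(-18, Add(Rational(12, 37), Rational(4, 37))) = Mul(-18, Rational(16, 37)) = Rational(-288, 37)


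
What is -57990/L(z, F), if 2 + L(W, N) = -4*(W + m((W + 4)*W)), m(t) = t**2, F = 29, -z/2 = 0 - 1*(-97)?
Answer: 28995/2717318813 ≈ 1.0670e-5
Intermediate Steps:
z = -194 (z = -2*(0 - 1*(-97)) = -2*(0 + 97) = -2*97 = -194)
L(W, N) = -2 - 4*W - 4*W**2*(4 + W)**2 (L(W, N) = -2 - 4*(W + ((W + 4)*W)**2) = -2 - 4*(W + ((4 + W)*W)**2) = -2 - 4*(W + (W*(4 + W))**2) = -2 - 4*(W + W**2*(4 + W)**2) = -2 + (-4*W - 4*W**2*(4 + W)**2) = -2 - 4*W - 4*W**2*(4 + W)**2)
-57990/L(z, F) = -57990/(-2 - 4*(-194) - 4*(-194)**2*(4 - 194)**2) = -57990/(-2 + 776 - 4*37636*(-190)**2) = -57990/(-2 + 776 - 4*37636*36100) = -57990/(-2 + 776 - 5434638400) = -57990/(-5434637626) = -57990*(-1/5434637626) = 28995/2717318813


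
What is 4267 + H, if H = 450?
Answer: 4717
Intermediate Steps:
4267 + H = 4267 + 450 = 4717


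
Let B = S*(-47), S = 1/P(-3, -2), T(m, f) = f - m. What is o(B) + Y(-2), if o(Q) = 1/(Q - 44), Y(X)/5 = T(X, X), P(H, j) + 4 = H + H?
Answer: -10/393 ≈ -0.025445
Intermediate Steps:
P(H, j) = -4 + 2*H (P(H, j) = -4 + (H + H) = -4 + 2*H)
S = -⅒ (S = 1/(-4 + 2*(-3)) = 1/(-4 - 6) = 1/(-10) = -⅒ ≈ -0.10000)
Y(X) = 0 (Y(X) = 5*(X - X) = 5*0 = 0)
B = 47/10 (B = -⅒*(-47) = 47/10 ≈ 4.7000)
o(Q) = 1/(-44 + Q)
o(B) + Y(-2) = 1/(-44 + 47/10) + 0 = 1/(-393/10) + 0 = -10/393 + 0 = -10/393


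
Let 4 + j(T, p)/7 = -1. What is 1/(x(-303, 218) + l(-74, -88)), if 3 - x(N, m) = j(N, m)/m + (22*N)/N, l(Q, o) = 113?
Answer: 218/20527 ≈ 0.010620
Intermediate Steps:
j(T, p) = -35 (j(T, p) = -28 + 7*(-1) = -28 - 7 = -35)
x(N, m) = -19 + 35/m (x(N, m) = 3 - (-35/m + (22*N)/N) = 3 - (-35/m + 22) = 3 - (22 - 35/m) = 3 + (-22 + 35/m) = -19 + 35/m)
1/(x(-303, 218) + l(-74, -88)) = 1/((-19 + 35/218) + 113) = 1/(-4107/218 + 113) = 1/(20527/218) = 218/20527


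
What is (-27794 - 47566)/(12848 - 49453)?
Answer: 15072/7321 ≈ 2.0587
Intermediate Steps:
(-27794 - 47566)/(12848 - 49453) = -75360/(-36605) = -75360*(-1/36605) = 15072/7321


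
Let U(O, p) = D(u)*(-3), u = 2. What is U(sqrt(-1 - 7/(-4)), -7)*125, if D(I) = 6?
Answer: -2250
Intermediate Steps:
U(O, p) = -18 (U(O, p) = 6*(-3) = -18)
U(sqrt(-1 - 7/(-4)), -7)*125 = -18*125 = -2250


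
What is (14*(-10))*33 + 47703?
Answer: 43083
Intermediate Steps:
(14*(-10))*33 + 47703 = -140*33 + 47703 = -4620 + 47703 = 43083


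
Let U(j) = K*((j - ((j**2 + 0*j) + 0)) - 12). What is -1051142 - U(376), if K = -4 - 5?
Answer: -2320250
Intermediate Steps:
K = -9
U(j) = 108 - 9*j + 9*j**2 (U(j) = -9*((j - ((j**2 + 0*j) + 0)) - 12) = -9*((j - ((j**2 + 0) + 0)) - 12) = -9*((j - (j**2 + 0)) - 12) = -9*((j - j**2) - 12) = -9*(-12 + j - j**2) = 108 - 9*j + 9*j**2)
-1051142 - U(376) = -1051142 - (108 - 9*376 + 9*376**2) = -1051142 - (108 - 3384 + 9*141376) = -1051142 - (108 - 3384 + 1272384) = -1051142 - 1*1269108 = -1051142 - 1269108 = -2320250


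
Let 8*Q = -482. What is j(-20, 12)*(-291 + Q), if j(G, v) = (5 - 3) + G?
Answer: 12645/2 ≈ 6322.5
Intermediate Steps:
j(G, v) = 2 + G
Q = -241/4 (Q = (⅛)*(-482) = -241/4 ≈ -60.250)
j(-20, 12)*(-291 + Q) = (2 - 20)*(-291 - 241/4) = -18*(-1405/4) = 12645/2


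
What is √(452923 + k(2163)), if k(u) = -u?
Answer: 2*√112690 ≈ 671.39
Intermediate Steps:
√(452923 + k(2163)) = √(452923 - 1*2163) = √(452923 - 2163) = √450760 = 2*√112690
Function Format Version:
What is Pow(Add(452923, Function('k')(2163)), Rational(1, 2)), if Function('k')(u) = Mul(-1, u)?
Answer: Mul(2, Pow(112690, Rational(1, 2))) ≈ 671.39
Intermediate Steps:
Pow(Add(452923, Function('k')(2163)), Rational(1, 2)) = Pow(Add(452923, Mul(-1, 2163)), Rational(1, 2)) = Pow(Add(452923, -2163), Rational(1, 2)) = Pow(450760, Rational(1, 2)) = Mul(2, Pow(112690, Rational(1, 2)))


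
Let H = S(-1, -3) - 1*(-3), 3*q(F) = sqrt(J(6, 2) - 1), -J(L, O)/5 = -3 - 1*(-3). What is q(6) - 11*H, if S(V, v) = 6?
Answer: -99 + I/3 ≈ -99.0 + 0.33333*I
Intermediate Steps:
J(L, O) = 0 (J(L, O) = -5*(-3 - 1*(-3)) = -5*(-3 + 3) = -5*0 = 0)
q(F) = I/3 (q(F) = sqrt(0 - 1)/3 = sqrt(-1)/3 = I/3)
H = 9 (H = 6 - 1*(-3) = 6 + 3 = 9)
q(6) - 11*H = I/3 - 11*9 = I/3 - 99 = -99 + I/3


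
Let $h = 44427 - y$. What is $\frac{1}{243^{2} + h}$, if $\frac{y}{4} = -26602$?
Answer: $\frac{1}{209884} \approx 4.7645 \cdot 10^{-6}$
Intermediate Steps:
$y = -106408$ ($y = 4 \left(-26602\right) = -106408$)
$h = 150835$ ($h = 44427 - -106408 = 44427 + 106408 = 150835$)
$\frac{1}{243^{2} + h} = \frac{1}{243^{2} + 150835} = \frac{1}{59049 + 150835} = \frac{1}{209884}$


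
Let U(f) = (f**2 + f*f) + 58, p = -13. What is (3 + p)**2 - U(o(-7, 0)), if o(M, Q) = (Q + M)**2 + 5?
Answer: -5790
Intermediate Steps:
o(M, Q) = 5 + (M + Q)**2 (o(M, Q) = (M + Q)**2 + 5 = 5 + (M + Q)**2)
U(f) = 58 + 2*f**2 (U(f) = (f**2 + f**2) + 58 = 2*f**2 + 58 = 58 + 2*f**2)
(3 + p)**2 - U(o(-7, 0)) = (3 - 13)**2 - (58 + 2*(5 + (-7 + 0)**2)**2) = (-10)**2 - (58 + 2*(5 + (-7)**2)**2) = 100 - (58 + 2*(5 + 49)**2) = 100 - (58 + 2*54**2) = 100 - (58 + 2*2916) = 100 - (58 + 5832) = 100 - 1*5890 = 100 - 5890 = -5790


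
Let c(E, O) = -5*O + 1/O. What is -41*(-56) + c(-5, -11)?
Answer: 25860/11 ≈ 2350.9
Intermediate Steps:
c(E, O) = 1/O - 5*O
-41*(-56) + c(-5, -11) = -41*(-56) + (1/(-11) - 5*(-11)) = 2296 + (-1/11 + 55) = 2296 + 604/11 = 25860/11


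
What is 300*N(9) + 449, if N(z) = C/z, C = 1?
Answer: 1447/3 ≈ 482.33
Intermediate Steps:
N(z) = 1/z
300*N(9) + 449 = 300/9 + 449 = 300*(⅑) + 449 = 100/3 + 449 = 1447/3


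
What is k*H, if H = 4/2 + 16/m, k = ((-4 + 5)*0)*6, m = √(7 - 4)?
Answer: 0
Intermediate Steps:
m = √3 ≈ 1.7320
k = 0 (k = (1*0)*6 = 0*6 = 0)
H = 2 + 16*√3/3 (H = 4/2 + 16/(√3) = 4*(½) + 16*(√3/3) = 2 + 16*√3/3 ≈ 11.238)
k*H = 0*(2 + 16*√3/3) = 0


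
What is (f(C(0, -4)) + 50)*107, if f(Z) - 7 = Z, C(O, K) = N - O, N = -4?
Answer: 5671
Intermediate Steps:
C(O, K) = -4 - O
f(Z) = 7 + Z
(f(C(0, -4)) + 50)*107 = ((7 + (-4 - 1*0)) + 50)*107 = ((7 + (-4 + 0)) + 50)*107 = ((7 - 4) + 50)*107 = (3 + 50)*107 = 53*107 = 5671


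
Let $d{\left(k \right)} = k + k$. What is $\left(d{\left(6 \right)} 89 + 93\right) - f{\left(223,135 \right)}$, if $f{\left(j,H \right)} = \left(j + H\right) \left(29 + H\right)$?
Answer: $-57551$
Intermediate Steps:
$d{\left(k \right)} = 2 k$
$f{\left(j,H \right)} = \left(29 + H\right) \left(H + j\right)$ ($f{\left(j,H \right)} = \left(H + j\right) \left(29 + H\right) = \left(29 + H\right) \left(H + j\right)$)
$\left(d{\left(6 \right)} 89 + 93\right) - f{\left(223,135 \right)} = \left(2 \cdot 6 \cdot 89 + 93\right) - \left(135^{2} + 29 \cdot 135 + 29 \cdot 223 + 135 \cdot 223\right) = \left(12 \cdot 89 + 93\right) - \left(18225 + 3915 + 6467 + 30105\right) = \left(1068 + 93\right) - 58712 = 1161 - 58712 = -57551$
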